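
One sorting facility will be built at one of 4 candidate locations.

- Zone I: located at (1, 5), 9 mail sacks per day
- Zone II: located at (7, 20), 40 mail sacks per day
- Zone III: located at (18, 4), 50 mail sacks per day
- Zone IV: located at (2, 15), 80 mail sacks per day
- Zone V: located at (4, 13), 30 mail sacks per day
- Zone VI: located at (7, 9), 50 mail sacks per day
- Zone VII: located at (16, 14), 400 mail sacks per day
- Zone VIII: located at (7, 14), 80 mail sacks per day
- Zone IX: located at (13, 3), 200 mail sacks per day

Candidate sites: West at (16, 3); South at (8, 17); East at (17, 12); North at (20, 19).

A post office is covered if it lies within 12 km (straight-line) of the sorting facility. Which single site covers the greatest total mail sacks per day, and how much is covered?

Coverage radius r = 12 km; a point is covered iff (Δx)²+(Δy)² ≤ 12² = 144.
  West (16, 3): covers {Zone III, Zone VI, Zone VII, Zone IX} → 700
  South (8, 17): covers {Zone II, Zone IV, Zone V, Zone VI, Zone VII, Zone VIII} → 680
  East (17, 12): covers {Zone III, Zone VI, Zone VII, Zone VIII, Zone IX} → 780
  North (20, 19): covers {Zone VII} → 400
Maximum coverage at East: 780 mail sacks per day.

East, covering 780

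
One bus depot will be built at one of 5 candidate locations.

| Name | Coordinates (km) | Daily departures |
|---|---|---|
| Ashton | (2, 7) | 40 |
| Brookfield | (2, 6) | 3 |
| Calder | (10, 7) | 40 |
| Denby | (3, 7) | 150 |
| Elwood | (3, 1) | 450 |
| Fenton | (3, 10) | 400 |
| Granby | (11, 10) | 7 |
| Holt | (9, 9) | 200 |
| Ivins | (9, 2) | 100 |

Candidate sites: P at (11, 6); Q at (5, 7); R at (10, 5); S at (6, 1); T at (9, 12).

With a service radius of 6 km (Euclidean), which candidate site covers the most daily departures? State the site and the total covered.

Q, covering 833

Coverage radius r = 6 km; a point is covered iff (Δx)²+(Δy)² ≤ 6² = 36.
  P (11, 6): covers {Calder, Granby, Holt, Ivins} → 347
  Q (5, 7): covers {Ashton, Brookfield, Calder, Denby, Fenton, Holt} → 833
  R (10, 5): covers {Calder, Granby, Holt, Ivins} → 347
  S (6, 1): covers {Elwood, Ivins} → 550
  T (9, 12): covers {Calder, Granby, Holt} → 247
Maximum coverage at Q: 833 daily departures.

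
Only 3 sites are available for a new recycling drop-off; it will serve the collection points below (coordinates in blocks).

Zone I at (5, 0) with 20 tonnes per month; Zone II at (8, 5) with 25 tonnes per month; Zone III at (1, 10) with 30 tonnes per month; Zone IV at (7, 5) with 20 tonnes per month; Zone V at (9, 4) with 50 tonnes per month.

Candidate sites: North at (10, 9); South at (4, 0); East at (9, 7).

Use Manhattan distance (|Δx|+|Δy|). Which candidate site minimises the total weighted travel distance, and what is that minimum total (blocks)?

East, total 855 blocks

Total weighted distance at each candidate:
  North (10, 9): total = 1170
  South (4, 0): total = 1245
  East (9, 7): total = 855
Minimum is at East with total 855 blocks.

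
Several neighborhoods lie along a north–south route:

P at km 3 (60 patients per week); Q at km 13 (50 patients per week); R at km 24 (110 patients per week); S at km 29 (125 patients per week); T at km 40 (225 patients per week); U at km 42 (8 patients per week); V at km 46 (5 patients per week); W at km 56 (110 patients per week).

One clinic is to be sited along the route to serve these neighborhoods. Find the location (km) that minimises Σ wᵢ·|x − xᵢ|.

x = 40

For a sum of weighted absolute distances on a line, the optimum is the weighted median (not the mean). Total weight W = 693; half-weight = 346.5.
Sort by position and accumulate weight:
  km 3 (P, w=60) → cum 60
  km 13 (Q, w=50) → cum 110
  km 24 (R, w=110) → cum 220
  km 29 (S, w=125) → cum 345
  km 40 (T, w=225) → cum 570  ≥ 346.5 → median here
  km 42 (U, w=8) → cum 578
  km 46 (V, w=5) → cum 583
  km 56 (W, w=110) → cum 693
Optimal location: km 40.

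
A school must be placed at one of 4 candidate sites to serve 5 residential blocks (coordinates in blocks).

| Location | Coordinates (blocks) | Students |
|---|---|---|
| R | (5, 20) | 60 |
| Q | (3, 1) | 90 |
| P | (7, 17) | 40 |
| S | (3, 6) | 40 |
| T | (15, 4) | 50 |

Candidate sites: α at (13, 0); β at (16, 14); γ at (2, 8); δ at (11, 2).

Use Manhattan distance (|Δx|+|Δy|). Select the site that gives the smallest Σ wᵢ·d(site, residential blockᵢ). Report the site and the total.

Total weighted distance at each candidate:
  α (13, 0): total = 4530
  β (16, 14): total = 5230
  γ (2, 8): total = 3150
  δ (11, 2): total = 3790
Minimum is at γ with total 3150 blocks.

γ, total 3150 blocks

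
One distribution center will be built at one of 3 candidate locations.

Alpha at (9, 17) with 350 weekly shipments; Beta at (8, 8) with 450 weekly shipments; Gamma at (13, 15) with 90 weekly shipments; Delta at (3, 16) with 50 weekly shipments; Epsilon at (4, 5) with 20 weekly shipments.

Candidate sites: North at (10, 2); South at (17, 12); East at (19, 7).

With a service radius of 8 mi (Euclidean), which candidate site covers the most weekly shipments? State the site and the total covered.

Coverage radius r = 8 mi; a point is covered iff (Δx)²+(Δy)² ≤ 8² = 64.
  North (10, 2): covers {Beta, Epsilon} → 470
  South (17, 12): covers {Gamma} → 90
  East (19, 7): covers {none} → 0
Maximum coverage at North: 470 weekly shipments.

North, covering 470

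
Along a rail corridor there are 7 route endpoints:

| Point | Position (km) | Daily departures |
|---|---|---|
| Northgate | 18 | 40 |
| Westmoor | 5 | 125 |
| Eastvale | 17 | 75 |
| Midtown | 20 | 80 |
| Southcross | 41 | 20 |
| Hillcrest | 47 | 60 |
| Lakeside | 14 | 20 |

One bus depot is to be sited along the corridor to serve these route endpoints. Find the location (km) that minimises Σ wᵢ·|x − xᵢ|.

x = 17

For a sum of weighted absolute distances on a line, the optimum is the weighted median (not the mean). Total weight W = 420; half-weight = 210.
Sort by position and accumulate weight:
  km 5 (Westmoor, w=125) → cum 125
  km 14 (Lakeside, w=20) → cum 145
  km 17 (Eastvale, w=75) → cum 220  ≥ 210 → median here
  km 18 (Northgate, w=40) → cum 260
  km 20 (Midtown, w=80) → cum 340
  km 41 (Southcross, w=20) → cum 360
  km 47 (Hillcrest, w=60) → cum 420
Optimal location: km 17.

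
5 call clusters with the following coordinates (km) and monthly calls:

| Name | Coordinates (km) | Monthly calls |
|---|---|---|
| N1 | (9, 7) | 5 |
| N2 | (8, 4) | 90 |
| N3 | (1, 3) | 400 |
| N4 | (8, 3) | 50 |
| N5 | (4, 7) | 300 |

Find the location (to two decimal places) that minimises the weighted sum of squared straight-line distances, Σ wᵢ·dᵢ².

(3.27, 4.55)

The minimiser of Σwᵢ‖p−pᵢ‖² is the weighted centroid p* = (Σwᵢpᵢ)/(Σwᵢ).
Σwᵢ = 845.
Σwᵢxᵢ = 5·9 + 90·8 + 400·1 + 50·8 + 300·4 = 2765.
Σwᵢyᵢ = 5·7 + 90·4 + 400·3 + 50·3 + 300·7 = 3845.
x* = 2765/845 = 3.27, y* = 3845/845 = 4.55.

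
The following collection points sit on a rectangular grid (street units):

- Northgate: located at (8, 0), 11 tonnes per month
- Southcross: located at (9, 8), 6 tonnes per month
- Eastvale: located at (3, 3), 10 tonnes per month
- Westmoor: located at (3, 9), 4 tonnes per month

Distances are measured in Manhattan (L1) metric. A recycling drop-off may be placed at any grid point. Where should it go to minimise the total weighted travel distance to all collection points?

(8, 3)

Manhattan distance separates: Σwᵢ(|x−xᵢ|+|y−yᵢ|) = Σwᵢ|x−xᵢ| + Σwᵢ|y−yᵢ|, so x and y are optimised independently as 1-D weighted medians.
Total weight W = 31; half = 15.5.
x-coordinate, sorted with cumulative weight:
  x=3 (Eastvale, w=10) cum 10
  x=3 (Westmoor, w=4) cum 14
  x=8 (Northgate, w=11) cum 25  ← median
  x=9 (Southcross, w=6) cum 31
⇒ x* = 8
y-coordinate, sorted with cumulative weight:
  y=0 (Northgate, w=11) cum 11
  y=3 (Eastvale, w=10) cum 21  ← median
  y=8 (Southcross, w=6) cum 27
  y=9 (Westmoor, w=4) cum 31
⇒ y* = 3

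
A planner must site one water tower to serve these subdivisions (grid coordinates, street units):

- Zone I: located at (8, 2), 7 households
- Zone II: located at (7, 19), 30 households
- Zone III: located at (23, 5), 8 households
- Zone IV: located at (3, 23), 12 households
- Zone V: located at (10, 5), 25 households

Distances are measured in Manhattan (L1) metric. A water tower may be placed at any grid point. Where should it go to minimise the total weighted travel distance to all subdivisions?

(7, 19)

Manhattan distance separates: Σwᵢ(|x−xᵢ|+|y−yᵢ|) = Σwᵢ|x−xᵢ| + Σwᵢ|y−yᵢ|, so x and y are optimised independently as 1-D weighted medians.
Total weight W = 82; half = 41.
x-coordinate, sorted with cumulative weight:
  x=3 (Zone IV, w=12) cum 12
  x=7 (Zone II, w=30) cum 42  ← median
  x=8 (Zone I, w=7) cum 49
  x=10 (Zone V, w=25) cum 74
  x=23 (Zone III, w=8) cum 82
⇒ x* = 7
y-coordinate, sorted with cumulative weight:
  y=2 (Zone I, w=7) cum 7
  y=5 (Zone III, w=8) cum 15
  y=5 (Zone V, w=25) cum 40
  y=19 (Zone II, w=30) cum 70  ← median
  y=23 (Zone IV, w=12) cum 82
⇒ y* = 19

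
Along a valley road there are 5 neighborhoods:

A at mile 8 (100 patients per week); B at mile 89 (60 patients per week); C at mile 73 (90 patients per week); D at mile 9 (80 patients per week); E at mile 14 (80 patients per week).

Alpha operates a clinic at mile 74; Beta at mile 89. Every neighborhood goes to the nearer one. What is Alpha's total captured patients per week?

350

The indifferent point is the midpoint (74+89)/2 = 81.5; neighborhoods left of it (closer to Alpha at 74) go to Alpha, those right go to Beta.
  A at 8 (w=100) → Alpha
  D at 9 (w=80) → Alpha
  E at 14 (w=80) → Alpha
  C at 73 (w=90) → Alpha
  B at 89 (w=60) → Beta
Alpha captures 350; Beta captures 60.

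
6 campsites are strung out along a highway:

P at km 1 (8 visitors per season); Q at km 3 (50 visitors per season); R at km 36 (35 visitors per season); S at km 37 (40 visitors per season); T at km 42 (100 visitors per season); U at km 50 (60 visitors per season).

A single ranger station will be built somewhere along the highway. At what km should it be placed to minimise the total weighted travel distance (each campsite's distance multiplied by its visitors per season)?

x = 42

For a sum of weighted absolute distances on a line, the optimum is the weighted median (not the mean). Total weight W = 293; half-weight = 146.5.
Sort by position and accumulate weight:
  km 1 (P, w=8) → cum 8
  km 3 (Q, w=50) → cum 58
  km 36 (R, w=35) → cum 93
  km 37 (S, w=40) → cum 133
  km 42 (T, w=100) → cum 233  ≥ 146.5 → median here
  km 50 (U, w=60) → cum 293
Optimal location: km 42.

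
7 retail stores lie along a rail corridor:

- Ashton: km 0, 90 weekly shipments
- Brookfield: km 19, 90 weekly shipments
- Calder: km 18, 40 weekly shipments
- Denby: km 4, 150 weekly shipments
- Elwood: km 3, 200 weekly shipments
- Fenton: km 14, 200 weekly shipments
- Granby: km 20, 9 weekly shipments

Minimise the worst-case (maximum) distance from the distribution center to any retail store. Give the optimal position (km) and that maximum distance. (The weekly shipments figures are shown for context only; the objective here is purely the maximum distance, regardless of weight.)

The 1-center on a line is the midpoint of the two extreme points: leftmost at 0, rightmost at 20.
Optimal location = (0 + 20)/2 = 10; maximum distance = (20 − 0)/2 = 10.

location 10, max distance 10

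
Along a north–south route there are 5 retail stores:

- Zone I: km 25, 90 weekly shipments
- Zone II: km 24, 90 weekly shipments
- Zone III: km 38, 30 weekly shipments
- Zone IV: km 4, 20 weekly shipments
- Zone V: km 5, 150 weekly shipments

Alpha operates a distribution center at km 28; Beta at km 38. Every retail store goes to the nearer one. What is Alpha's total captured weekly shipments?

The indifferent point is the midpoint (28+38)/2 = 33; retail stores left of it (closer to Alpha at 28) go to Alpha, those right go to Beta.
  Zone IV at 4 (w=20) → Alpha
  Zone V at 5 (w=150) → Alpha
  Zone II at 24 (w=90) → Alpha
  Zone I at 25 (w=90) → Alpha
  Zone III at 38 (w=30) → Beta
Alpha captures 350; Beta captures 30.

350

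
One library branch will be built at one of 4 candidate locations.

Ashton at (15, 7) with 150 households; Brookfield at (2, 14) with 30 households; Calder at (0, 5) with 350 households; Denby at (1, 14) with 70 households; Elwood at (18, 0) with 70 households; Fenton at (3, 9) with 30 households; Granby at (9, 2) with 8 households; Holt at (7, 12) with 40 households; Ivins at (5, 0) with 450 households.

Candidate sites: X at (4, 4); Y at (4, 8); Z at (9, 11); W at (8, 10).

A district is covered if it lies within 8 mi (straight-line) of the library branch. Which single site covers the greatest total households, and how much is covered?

X, covering 838

Coverage radius r = 8 mi; a point is covered iff (Δx)²+(Δy)² ≤ 8² = 64.
  X (4, 4): covers {Calder, Fenton, Granby, Ivins} → 838
  Y (4, 8): covers {Brookfield, Calder, Denby, Fenton, Granby, Holt} → 528
  Z (9, 11): covers {Ashton, Brookfield, Fenton, Holt} → 250
  W (8, 10): covers {Ashton, Brookfield, Fenton, Holt} → 250
Maximum coverage at X: 838 households.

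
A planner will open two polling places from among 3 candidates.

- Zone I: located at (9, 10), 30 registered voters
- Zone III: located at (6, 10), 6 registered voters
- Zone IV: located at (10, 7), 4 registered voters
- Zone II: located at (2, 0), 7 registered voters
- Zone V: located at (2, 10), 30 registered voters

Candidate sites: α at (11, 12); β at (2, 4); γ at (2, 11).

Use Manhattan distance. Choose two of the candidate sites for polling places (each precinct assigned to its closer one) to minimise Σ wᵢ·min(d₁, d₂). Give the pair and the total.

{α, γ}, total 281

Evaluate every pair (each demand assigned to the nearer of the two):
  {α, γ}: total = 281
  {β, γ}: total = 372
  {α, β}: total = 394
Best pair: {α, γ} with total 281.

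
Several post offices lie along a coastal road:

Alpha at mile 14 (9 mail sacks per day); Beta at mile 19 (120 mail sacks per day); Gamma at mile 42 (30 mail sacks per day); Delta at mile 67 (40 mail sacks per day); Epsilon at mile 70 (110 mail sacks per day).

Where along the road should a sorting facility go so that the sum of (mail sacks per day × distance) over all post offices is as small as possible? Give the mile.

x = 42

For a sum of weighted absolute distances on a line, the optimum is the weighted median (not the mean). Total weight W = 309; half-weight = 154.5.
Sort by position and accumulate weight:
  mile 14 (Alpha, w=9) → cum 9
  mile 19 (Beta, w=120) → cum 129
  mile 42 (Gamma, w=30) → cum 159  ≥ 154.5 → median here
  mile 67 (Delta, w=40) → cum 199
  mile 70 (Epsilon, w=110) → cum 309
Optimal location: mile 42.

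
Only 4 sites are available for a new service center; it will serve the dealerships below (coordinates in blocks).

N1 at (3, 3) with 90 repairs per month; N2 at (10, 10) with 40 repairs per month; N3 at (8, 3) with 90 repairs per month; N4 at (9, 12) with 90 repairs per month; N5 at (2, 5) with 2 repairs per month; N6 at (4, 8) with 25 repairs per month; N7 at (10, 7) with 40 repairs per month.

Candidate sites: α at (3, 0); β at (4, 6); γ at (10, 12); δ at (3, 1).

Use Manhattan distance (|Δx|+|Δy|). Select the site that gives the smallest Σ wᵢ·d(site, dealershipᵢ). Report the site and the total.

β, total 2716 blocks

Total weighted distance at each candidate:
  α (3, 0): total = 4087
  β (4, 6): total = 2716
  γ (10, 12): total = 3080
  δ (3, 1): total = 3710
Minimum is at β with total 2716 blocks.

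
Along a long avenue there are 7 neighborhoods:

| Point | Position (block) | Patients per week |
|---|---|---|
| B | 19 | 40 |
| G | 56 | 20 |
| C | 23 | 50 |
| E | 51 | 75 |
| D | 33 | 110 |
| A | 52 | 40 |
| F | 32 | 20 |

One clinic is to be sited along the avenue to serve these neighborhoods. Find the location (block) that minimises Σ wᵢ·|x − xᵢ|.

x = 33

For a sum of weighted absolute distances on a line, the optimum is the weighted median (not the mean). Total weight W = 355; half-weight = 177.5.
Sort by position and accumulate weight:
  block 19 (B, w=40) → cum 40
  block 23 (C, w=50) → cum 90
  block 32 (F, w=20) → cum 110
  block 33 (D, w=110) → cum 220  ≥ 177.5 → median here
  block 51 (E, w=75) → cum 295
  block 52 (A, w=40) → cum 335
  block 56 (G, w=20) → cum 355
Optimal location: block 33.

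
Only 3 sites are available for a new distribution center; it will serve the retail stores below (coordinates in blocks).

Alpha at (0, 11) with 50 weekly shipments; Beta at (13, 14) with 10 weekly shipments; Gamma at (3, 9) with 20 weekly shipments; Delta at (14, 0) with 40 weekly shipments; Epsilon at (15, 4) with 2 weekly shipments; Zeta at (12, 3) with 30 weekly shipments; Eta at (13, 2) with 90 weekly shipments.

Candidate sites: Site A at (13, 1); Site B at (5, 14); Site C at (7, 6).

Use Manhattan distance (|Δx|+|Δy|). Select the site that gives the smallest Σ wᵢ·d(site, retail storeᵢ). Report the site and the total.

Site A, total 1910 blocks

Total weighted distance at each candidate:
  Site A (13, 1): total = 1910
  Site B (5, 14): total = 3920
  Site C (7, 6): total = 2560
Minimum is at Site A with total 1910 blocks.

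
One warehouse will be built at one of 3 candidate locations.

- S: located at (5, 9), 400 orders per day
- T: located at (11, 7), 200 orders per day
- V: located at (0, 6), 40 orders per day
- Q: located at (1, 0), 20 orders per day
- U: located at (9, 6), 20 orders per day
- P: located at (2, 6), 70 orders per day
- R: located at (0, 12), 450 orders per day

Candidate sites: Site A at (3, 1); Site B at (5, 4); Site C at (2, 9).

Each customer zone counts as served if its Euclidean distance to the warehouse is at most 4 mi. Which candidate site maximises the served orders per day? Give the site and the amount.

Coverage radius r = 4 mi; a point is covered iff (Δx)²+(Δy)² ≤ 4² = 16.
  Site A (3, 1): covers {Q} → 20
  Site B (5, 4): covers {P} → 70
  Site C (2, 9): covers {S, V, P, R} → 960
Maximum coverage at Site C: 960 orders per day.

Site C, covering 960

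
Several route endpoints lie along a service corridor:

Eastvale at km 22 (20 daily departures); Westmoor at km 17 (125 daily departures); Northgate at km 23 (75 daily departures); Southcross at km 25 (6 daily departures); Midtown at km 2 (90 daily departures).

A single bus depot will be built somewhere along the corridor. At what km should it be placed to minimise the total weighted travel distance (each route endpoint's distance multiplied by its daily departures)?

For a sum of weighted absolute distances on a line, the optimum is the weighted median (not the mean). Total weight W = 316; half-weight = 158.
Sort by position and accumulate weight:
  km 2 (Midtown, w=90) → cum 90
  km 17 (Westmoor, w=125) → cum 215  ≥ 158 → median here
  km 22 (Eastvale, w=20) → cum 235
  km 23 (Northgate, w=75) → cum 310
  km 25 (Southcross, w=6) → cum 316
Optimal location: km 17.

x = 17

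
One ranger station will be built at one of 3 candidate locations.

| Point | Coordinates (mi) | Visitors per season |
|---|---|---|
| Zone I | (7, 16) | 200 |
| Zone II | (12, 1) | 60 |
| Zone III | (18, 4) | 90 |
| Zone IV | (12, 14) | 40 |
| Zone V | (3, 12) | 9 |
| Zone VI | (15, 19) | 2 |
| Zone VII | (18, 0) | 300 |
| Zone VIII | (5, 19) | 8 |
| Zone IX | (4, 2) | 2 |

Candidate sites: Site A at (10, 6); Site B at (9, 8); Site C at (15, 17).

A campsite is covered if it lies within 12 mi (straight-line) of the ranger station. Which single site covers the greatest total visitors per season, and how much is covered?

Coverage radius r = 12 mi; a point is covered iff (Δx)²+(Δy)² ≤ 12² = 144.
  Site A (10, 6): covers {Zone I, Zone II, Zone III, Zone IV, Zone V, Zone VII, Zone IX} → 701
  Site B (9, 8): covers {Zone I, Zone II, Zone III, Zone IV, Zone V, Zone VIII, Zone IX} → 409
  Site C (15, 17): covers {Zone I, Zone IV, Zone VI, Zone VIII} → 250
Maximum coverage at Site A: 701 visitors per season.

Site A, covering 701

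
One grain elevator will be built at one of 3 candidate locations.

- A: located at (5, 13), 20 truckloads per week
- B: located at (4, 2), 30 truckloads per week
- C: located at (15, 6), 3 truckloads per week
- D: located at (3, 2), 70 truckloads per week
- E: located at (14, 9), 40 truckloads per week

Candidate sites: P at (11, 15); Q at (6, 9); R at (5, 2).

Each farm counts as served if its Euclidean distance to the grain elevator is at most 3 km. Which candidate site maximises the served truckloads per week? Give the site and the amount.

R, covering 100

Coverage radius r = 3 km; a point is covered iff (Δx)²+(Δy)² ≤ 3² = 9.
  P (11, 15): covers {none} → 0
  Q (6, 9): covers {none} → 0
  R (5, 2): covers {B, D} → 100
Maximum coverage at R: 100 truckloads per week.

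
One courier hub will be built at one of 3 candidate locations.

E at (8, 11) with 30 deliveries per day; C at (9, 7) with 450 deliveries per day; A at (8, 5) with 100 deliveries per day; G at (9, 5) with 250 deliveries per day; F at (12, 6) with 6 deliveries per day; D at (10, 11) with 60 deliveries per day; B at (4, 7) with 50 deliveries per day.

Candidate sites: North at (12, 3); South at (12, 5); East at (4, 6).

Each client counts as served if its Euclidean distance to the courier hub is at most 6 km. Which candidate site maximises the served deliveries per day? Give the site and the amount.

East, covering 850

Coverage radius r = 6 km; a point is covered iff (Δx)²+(Δy)² ≤ 6² = 36.
  North (12, 3): covers {C, A, G, F} → 806
  South (12, 5): covers {C, A, G, F} → 806
  East (4, 6): covers {C, A, G, B} → 850
Maximum coverage at East: 850 deliveries per day.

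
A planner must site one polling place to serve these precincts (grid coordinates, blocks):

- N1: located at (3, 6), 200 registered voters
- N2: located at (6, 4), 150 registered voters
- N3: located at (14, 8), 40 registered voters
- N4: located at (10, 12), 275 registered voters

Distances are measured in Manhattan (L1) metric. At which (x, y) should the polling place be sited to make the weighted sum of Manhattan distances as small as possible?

(6, 6)

Manhattan distance separates: Σwᵢ(|x−xᵢ|+|y−yᵢ|) = Σwᵢ|x−xᵢ| + Σwᵢ|y−yᵢ|, so x and y are optimised independently as 1-D weighted medians.
Total weight W = 665; half = 332.5.
x-coordinate, sorted with cumulative weight:
  x=3 (N1, w=200) cum 200
  x=6 (N2, w=150) cum 350  ← median
  x=10 (N4, w=275) cum 625
  x=14 (N3, w=40) cum 665
⇒ x* = 6
y-coordinate, sorted with cumulative weight:
  y=4 (N2, w=150) cum 150
  y=6 (N1, w=200) cum 350  ← median
  y=8 (N3, w=40) cum 390
  y=12 (N4, w=275) cum 665
⇒ y* = 6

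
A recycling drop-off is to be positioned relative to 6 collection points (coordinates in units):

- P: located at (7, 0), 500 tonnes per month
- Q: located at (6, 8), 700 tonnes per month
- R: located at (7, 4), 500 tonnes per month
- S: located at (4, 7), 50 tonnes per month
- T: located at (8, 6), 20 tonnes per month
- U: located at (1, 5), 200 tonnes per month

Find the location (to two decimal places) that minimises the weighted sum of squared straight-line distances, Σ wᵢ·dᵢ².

(5.97, 4.60)

The minimiser of Σwᵢ‖p−pᵢ‖² is the weighted centroid p* = (Σwᵢpᵢ)/(Σwᵢ).
Σwᵢ = 1970.
Σwᵢxᵢ = 500·7 + 700·6 + 500·7 + 50·4 + 20·8 + 200·1 = 11760.
Σwᵢyᵢ = 500·0 + 700·8 + 500·4 + 50·7 + 20·6 + 200·5 = 9070.
x* = 11760/1970 = 5.97, y* = 9070/1970 = 4.60.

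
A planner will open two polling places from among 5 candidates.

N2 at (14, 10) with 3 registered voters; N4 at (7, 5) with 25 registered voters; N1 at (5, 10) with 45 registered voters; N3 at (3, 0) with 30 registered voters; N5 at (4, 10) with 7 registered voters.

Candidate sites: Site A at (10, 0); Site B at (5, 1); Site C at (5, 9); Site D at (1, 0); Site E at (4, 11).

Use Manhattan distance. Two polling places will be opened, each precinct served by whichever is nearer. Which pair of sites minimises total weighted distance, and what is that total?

{Site C, Site D}, total 299

Evaluate every pair (each demand assigned to the nearer of the two):
  {Site C, Site D}: total = 299
  {Site B, Site C}: total = 329
  {Site B, Site E}: total = 370
  {Site D, Site E}: total = 415
  {Site A, Site C}: total = 449
  {Site A, Site E}: total = 540
  {Site C, Site E}: total = 562
  {Site B, Site D}: total = 739
  {Site A, Site B}: total = 757
  {Site A, Site D}: total = 1023
Best pair: {Site C, Site D} with total 299.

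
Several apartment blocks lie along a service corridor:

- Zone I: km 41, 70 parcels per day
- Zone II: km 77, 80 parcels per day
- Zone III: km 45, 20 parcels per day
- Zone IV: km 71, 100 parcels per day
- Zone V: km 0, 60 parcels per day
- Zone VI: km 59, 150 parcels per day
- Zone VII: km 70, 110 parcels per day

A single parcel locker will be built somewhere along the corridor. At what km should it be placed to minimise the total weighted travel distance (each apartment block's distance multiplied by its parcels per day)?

For a sum of weighted absolute distances on a line, the optimum is the weighted median (not the mean). Total weight W = 590; half-weight = 295.
Sort by position and accumulate weight:
  km 0 (Zone V, w=60) → cum 60
  km 41 (Zone I, w=70) → cum 130
  km 45 (Zone III, w=20) → cum 150
  km 59 (Zone VI, w=150) → cum 300  ≥ 295 → median here
  km 70 (Zone VII, w=110) → cum 410
  km 71 (Zone IV, w=100) → cum 510
  km 77 (Zone II, w=80) → cum 590
Optimal location: km 59.

x = 59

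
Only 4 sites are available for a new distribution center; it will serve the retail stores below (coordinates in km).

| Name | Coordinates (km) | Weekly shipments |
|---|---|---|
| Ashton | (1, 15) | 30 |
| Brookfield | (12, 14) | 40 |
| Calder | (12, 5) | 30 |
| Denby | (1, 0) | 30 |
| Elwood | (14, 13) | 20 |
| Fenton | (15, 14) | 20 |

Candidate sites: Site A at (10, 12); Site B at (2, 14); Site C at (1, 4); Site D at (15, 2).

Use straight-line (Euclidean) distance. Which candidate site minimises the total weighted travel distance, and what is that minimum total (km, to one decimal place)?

Site A, total 1256.3 km

Total weighted distance at each candidate:
  Site A (10, 12): total = 1256.3
  Site B (2, 14): total = 1767.9
  Site C (1, 4): total = 2036.3
  Site D (15, 2): total = 2080.4
Minimum is at Site A with total 1256.3 km.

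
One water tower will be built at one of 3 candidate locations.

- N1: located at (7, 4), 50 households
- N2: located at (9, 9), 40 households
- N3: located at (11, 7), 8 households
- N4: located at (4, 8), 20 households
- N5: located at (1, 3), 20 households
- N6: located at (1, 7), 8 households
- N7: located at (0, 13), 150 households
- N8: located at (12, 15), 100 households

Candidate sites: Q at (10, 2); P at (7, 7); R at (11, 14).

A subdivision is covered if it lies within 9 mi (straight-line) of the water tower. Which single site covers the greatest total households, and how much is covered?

R, covering 148

Coverage radius r = 9 mi; a point is covered iff (Δx)²+(Δy)² ≤ 9² = 81.
  Q (10, 2): covers {N1, N2, N3, N4} → 118
  P (7, 7): covers {N1, N2, N3, N4, N5, N6} → 146
  R (11, 14): covers {N2, N3, N8} → 148
Maximum coverage at R: 148 households.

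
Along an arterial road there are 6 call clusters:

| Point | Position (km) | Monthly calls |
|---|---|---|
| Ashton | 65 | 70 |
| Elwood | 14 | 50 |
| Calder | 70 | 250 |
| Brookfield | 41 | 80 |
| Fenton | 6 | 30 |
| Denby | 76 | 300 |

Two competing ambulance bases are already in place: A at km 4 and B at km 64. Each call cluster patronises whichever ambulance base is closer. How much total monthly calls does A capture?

The indifferent point is the midpoint (4+64)/2 = 34; call clusters left of it (closer to A at 4) go to A, those right go to B.
  Fenton at 6 (w=30) → A
  Elwood at 14 (w=50) → A
  Brookfield at 41 (w=80) → B
  Ashton at 65 (w=70) → B
  Calder at 70 (w=250) → B
  Denby at 76 (w=300) → B
A captures 80; B captures 700.

80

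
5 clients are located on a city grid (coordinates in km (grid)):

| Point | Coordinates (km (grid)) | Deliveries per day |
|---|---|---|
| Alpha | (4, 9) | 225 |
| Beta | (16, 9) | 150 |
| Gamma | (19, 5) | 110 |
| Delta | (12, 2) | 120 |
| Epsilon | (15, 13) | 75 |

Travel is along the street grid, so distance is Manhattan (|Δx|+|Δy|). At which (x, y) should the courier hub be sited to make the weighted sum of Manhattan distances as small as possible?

Manhattan distance separates: Σwᵢ(|x−xᵢ|+|y−yᵢ|) = Σwᵢ|x−xᵢ| + Σwᵢ|y−yᵢ|, so x and y are optimised independently as 1-D weighted medians.
Total weight W = 680; half = 340.
x-coordinate, sorted with cumulative weight:
  x=4 (Alpha, w=225) cum 225
  x=12 (Delta, w=120) cum 345  ← median
  x=15 (Epsilon, w=75) cum 420
  x=16 (Beta, w=150) cum 570
  x=19 (Gamma, w=110) cum 680
⇒ x* = 12
y-coordinate, sorted with cumulative weight:
  y=2 (Delta, w=120) cum 120
  y=5 (Gamma, w=110) cum 230
  y=9 (Alpha, w=225) cum 455  ← median
  y=9 (Beta, w=150) cum 605
  y=13 (Epsilon, w=75) cum 680
⇒ y* = 9

(12, 9)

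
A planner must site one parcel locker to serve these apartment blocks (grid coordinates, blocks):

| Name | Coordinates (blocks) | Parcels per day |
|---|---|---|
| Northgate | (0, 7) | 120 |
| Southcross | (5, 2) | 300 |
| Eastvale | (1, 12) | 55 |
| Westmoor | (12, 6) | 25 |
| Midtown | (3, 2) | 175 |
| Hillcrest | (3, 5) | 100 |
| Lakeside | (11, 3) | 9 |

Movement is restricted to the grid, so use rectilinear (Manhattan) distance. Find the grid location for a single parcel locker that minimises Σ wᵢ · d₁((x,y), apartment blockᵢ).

(3, 2)

Manhattan distance separates: Σwᵢ(|x−xᵢ|+|y−yᵢ|) = Σwᵢ|x−xᵢ| + Σwᵢ|y−yᵢ|, so x and y are optimised independently as 1-D weighted medians.
Total weight W = 784; half = 392.
x-coordinate, sorted with cumulative weight:
  x=0 (Northgate, w=120) cum 120
  x=1 (Eastvale, w=55) cum 175
  x=3 (Midtown, w=175) cum 350
  x=3 (Hillcrest, w=100) cum 450  ← median
  x=5 (Southcross, w=300) cum 750
  x=11 (Lakeside, w=9) cum 759
  x=12 (Westmoor, w=25) cum 784
⇒ x* = 3
y-coordinate, sorted with cumulative weight:
  y=2 (Southcross, w=300) cum 300
  y=2 (Midtown, w=175) cum 475  ← median
  y=3 (Lakeside, w=9) cum 484
  y=5 (Hillcrest, w=100) cum 584
  y=6 (Westmoor, w=25) cum 609
  y=7 (Northgate, w=120) cum 729
  y=12 (Eastvale, w=55) cum 784
⇒ y* = 2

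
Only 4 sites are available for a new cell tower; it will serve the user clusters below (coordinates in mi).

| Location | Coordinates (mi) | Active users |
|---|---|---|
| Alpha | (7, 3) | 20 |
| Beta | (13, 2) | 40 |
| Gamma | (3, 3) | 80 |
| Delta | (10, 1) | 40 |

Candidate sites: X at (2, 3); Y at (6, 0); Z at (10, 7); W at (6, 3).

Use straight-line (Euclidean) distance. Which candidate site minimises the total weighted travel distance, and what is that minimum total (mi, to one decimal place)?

W, total 721.7 mi

Total weighted distance at each candidate:
  X (2, 3): total = 951.7
  Y (6, 0): total = 858.8
  Z (10, 7): total = 1218.2
  W (6, 3): total = 721.7
Minimum is at W with total 721.7 mi.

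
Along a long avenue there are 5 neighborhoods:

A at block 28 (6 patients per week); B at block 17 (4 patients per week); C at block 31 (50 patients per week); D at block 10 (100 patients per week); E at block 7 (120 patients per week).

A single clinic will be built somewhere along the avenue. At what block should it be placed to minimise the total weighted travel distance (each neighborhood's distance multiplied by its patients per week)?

For a sum of weighted absolute distances on a line, the optimum is the weighted median (not the mean). Total weight W = 280; half-weight = 140.
Sort by position and accumulate weight:
  block 7 (E, w=120) → cum 120
  block 10 (D, w=100) → cum 220  ≥ 140 → median here
  block 17 (B, w=4) → cum 224
  block 28 (A, w=6) → cum 230
  block 31 (C, w=50) → cum 280
Optimal location: block 10.

x = 10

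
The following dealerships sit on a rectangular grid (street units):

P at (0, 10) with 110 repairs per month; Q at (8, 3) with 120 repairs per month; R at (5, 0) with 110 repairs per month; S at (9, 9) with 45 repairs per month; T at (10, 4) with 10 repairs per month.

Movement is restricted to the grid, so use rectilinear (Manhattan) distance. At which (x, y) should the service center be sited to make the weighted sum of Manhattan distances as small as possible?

(5, 3)

Manhattan distance separates: Σwᵢ(|x−xᵢ|+|y−yᵢ|) = Σwᵢ|x−xᵢ| + Σwᵢ|y−yᵢ|, so x and y are optimised independently as 1-D weighted medians.
Total weight W = 395; half = 197.5.
x-coordinate, sorted with cumulative weight:
  x=0 (P, w=110) cum 110
  x=5 (R, w=110) cum 220  ← median
  x=8 (Q, w=120) cum 340
  x=9 (S, w=45) cum 385
  x=10 (T, w=10) cum 395
⇒ x* = 5
y-coordinate, sorted with cumulative weight:
  y=0 (R, w=110) cum 110
  y=3 (Q, w=120) cum 230  ← median
  y=4 (T, w=10) cum 240
  y=9 (S, w=45) cum 285
  y=10 (P, w=110) cum 395
⇒ y* = 3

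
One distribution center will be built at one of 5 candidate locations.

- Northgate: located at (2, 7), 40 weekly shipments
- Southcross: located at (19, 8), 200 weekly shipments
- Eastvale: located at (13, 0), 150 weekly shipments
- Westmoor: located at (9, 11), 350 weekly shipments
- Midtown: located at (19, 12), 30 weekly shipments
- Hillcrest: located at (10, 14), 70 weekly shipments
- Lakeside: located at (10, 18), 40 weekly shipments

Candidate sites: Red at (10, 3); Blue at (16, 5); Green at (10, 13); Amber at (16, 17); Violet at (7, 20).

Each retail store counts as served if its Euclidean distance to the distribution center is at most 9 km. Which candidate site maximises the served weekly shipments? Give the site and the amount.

Red, covering 540

Coverage radius r = 9 km; a point is covered iff (Δx)²+(Δy)² ≤ 9² = 81.
  Red (10, 3): covers {Northgate, Eastvale, Westmoor} → 540
  Blue (16, 5): covers {Southcross, Eastvale, Midtown} → 380
  Green (10, 13): covers {Westmoor, Hillcrest, Lakeside} → 460
  Amber (16, 17): covers {Midtown, Hillcrest, Lakeside} → 140
  Violet (7, 20): covers {Hillcrest, Lakeside} → 110
Maximum coverage at Red: 540 weekly shipments.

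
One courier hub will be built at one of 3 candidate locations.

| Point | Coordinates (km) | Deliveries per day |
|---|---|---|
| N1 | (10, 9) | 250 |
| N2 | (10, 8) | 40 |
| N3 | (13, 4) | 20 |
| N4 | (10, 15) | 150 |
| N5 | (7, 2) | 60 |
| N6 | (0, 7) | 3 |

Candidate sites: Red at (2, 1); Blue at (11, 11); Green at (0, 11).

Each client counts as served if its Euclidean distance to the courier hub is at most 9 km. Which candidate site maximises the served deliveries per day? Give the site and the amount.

Coverage radius r = 9 km; a point is covered iff (Δx)²+(Δy)² ≤ 9² = 81.
  Red (2, 1): covers {N5, N6} → 63
  Blue (11, 11): covers {N1, N2, N3, N4} → 460
  Green (0, 11): covers {N6} → 3
Maximum coverage at Blue: 460 deliveries per day.

Blue, covering 460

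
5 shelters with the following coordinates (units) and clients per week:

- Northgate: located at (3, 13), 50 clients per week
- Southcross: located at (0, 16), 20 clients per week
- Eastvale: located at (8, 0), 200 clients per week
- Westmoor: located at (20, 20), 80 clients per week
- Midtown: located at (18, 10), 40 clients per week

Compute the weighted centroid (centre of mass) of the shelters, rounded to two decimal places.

The minimiser of Σwᵢ‖p−pᵢ‖² is the weighted centroid p* = (Σwᵢpᵢ)/(Σwᵢ).
Σwᵢ = 390.
Σwᵢxᵢ = 50·3 + 20·0 + 200·8 + 80·20 + 40·18 = 4070.
Σwᵢyᵢ = 50·13 + 20·16 + 200·0 + 80·20 + 40·10 = 2970.
x* = 4070/390 = 10.44, y* = 2970/390 = 7.62.

(10.44, 7.62)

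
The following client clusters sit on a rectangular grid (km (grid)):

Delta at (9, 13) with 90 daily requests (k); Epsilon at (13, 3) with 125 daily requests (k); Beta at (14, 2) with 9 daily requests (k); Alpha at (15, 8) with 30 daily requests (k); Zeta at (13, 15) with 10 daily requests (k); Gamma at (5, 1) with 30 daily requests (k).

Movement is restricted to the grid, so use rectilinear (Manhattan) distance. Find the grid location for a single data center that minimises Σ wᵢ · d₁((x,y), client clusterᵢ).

(13, 3)

Manhattan distance separates: Σwᵢ(|x−xᵢ|+|y−yᵢ|) = Σwᵢ|x−xᵢ| + Σwᵢ|y−yᵢ|, so x and y are optimised independently as 1-D weighted medians.
Total weight W = 294; half = 147.
x-coordinate, sorted with cumulative weight:
  x=5 (Gamma, w=30) cum 30
  x=9 (Delta, w=90) cum 120
  x=13 (Epsilon, w=125) cum 245  ← median
  x=13 (Zeta, w=10) cum 255
  x=14 (Beta, w=9) cum 264
  x=15 (Alpha, w=30) cum 294
⇒ x* = 13
y-coordinate, sorted with cumulative weight:
  y=1 (Gamma, w=30) cum 30
  y=2 (Beta, w=9) cum 39
  y=3 (Epsilon, w=125) cum 164  ← median
  y=8 (Alpha, w=30) cum 194
  y=13 (Delta, w=90) cum 284
  y=15 (Zeta, w=10) cum 294
⇒ y* = 3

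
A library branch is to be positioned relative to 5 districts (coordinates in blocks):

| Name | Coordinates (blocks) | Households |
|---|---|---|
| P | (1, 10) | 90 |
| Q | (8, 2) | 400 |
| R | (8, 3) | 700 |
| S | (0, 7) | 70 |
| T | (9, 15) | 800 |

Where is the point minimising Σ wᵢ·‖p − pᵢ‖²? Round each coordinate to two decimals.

The minimiser of Σwᵢ‖p−pᵢ‖² is the weighted centroid p* = (Σwᵢpᵢ)/(Σwᵢ).
Σwᵢ = 2060.
Σwᵢxᵢ = 90·1 + 400·8 + 700·8 + 70·0 + 800·9 = 16090.
Σwᵢyᵢ = 90·10 + 400·2 + 700·3 + 70·7 + 800·15 = 16290.
x* = 16090/2060 = 7.81, y* = 16290/2060 = 7.91.

(7.81, 7.91)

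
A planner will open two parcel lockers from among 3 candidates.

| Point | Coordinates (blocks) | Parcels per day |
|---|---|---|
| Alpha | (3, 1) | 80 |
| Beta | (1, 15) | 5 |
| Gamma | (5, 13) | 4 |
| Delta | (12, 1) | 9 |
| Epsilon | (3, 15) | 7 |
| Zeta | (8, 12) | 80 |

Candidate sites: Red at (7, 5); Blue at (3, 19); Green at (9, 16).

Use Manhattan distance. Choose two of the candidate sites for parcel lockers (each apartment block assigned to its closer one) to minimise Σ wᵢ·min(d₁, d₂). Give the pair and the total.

{Red, Green}, total 1243

Evaluate every pair (each demand assigned to the nearer of the two):
  {Red, Green}: total = 1243
  {Red, Blue}: total = 1451
  {Blue, Green}: total = 2088
Best pair: {Red, Green} with total 1243.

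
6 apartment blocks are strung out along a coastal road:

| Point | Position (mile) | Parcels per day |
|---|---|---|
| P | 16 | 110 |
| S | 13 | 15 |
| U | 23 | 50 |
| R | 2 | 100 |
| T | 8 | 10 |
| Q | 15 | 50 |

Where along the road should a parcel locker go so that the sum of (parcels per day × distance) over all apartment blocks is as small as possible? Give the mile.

For a sum of weighted absolute distances on a line, the optimum is the weighted median (not the mean). Total weight W = 335; half-weight = 167.5.
Sort by position and accumulate weight:
  mile 2 (R, w=100) → cum 100
  mile 8 (T, w=10) → cum 110
  mile 13 (S, w=15) → cum 125
  mile 15 (Q, w=50) → cum 175  ≥ 167.5 → median here
  mile 16 (P, w=110) → cum 285
  mile 23 (U, w=50) → cum 335
Optimal location: mile 15.

x = 15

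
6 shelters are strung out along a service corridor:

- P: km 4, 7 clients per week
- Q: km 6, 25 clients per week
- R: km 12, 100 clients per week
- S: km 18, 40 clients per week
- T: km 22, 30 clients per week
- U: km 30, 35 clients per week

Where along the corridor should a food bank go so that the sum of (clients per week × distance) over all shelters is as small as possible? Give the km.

For a sum of weighted absolute distances on a line, the optimum is the weighted median (not the mean). Total weight W = 237; half-weight = 118.5.
Sort by position and accumulate weight:
  km 4 (P, w=7) → cum 7
  km 6 (Q, w=25) → cum 32
  km 12 (R, w=100) → cum 132  ≥ 118.5 → median here
  km 18 (S, w=40) → cum 172
  km 22 (T, w=30) → cum 202
  km 30 (U, w=35) → cum 237
Optimal location: km 12.

x = 12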